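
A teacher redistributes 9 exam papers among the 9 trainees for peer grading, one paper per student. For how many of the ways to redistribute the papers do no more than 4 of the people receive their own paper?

361541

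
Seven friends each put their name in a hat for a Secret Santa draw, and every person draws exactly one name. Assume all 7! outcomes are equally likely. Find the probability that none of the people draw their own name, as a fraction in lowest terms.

Favorable outcomes: !7 = 1854.
Total outcomes: 7! = 5040.
Probability = 1854/5040 = 103/280.

103/280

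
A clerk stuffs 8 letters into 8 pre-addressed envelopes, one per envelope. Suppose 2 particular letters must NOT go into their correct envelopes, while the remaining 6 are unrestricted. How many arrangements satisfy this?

30960

Let A_j be the event that the j-th constrained one is fixed. By inclusion-exclusion over the 2 events:
Σ_{j=0}^{2} (-1)^j C(2,j)(8-j)!
= C(2,0)·8! - C(2,1)·7! + C(2,2)·6!
= 40320 - 10080 + 720
= 30960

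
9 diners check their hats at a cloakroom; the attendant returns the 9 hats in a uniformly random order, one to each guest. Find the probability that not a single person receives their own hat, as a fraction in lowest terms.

16687/45360

Favorable outcomes: !9 = 133496.
Total outcomes: 9! = 362880.
Probability = 133496/362880 = 16687/45360.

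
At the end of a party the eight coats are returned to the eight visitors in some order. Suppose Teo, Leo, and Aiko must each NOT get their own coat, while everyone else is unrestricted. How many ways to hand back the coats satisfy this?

27240

Inclusion-exclusion on the 3 forbidden self-matches:
Σ_{j=0}^{3} (-1)^j C(3,j)(8-j)!
= C(3,0)·8! - C(3,1)·7! + C(3,2)·6! - C(3,3)·5!
= 40320 - 15120 + 2160 - 120
= 27240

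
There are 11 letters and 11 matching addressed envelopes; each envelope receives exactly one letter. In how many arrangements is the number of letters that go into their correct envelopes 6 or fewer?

39913444

# with exactly i fixed is C(11,i)·!(11-i); sum over i=0..6:
  i=0: C(11,0)·!11 = 1·14684570 = 14684570
  i=1: C(11,1)·!10 = 11·1334961 = 14684571
  i=2: C(11,2)·!9 = 55·133496 = 7342280
  i=3: C(11,3)·!8 = 165·14833 = 2447445
  i=4: C(11,4)·!7 = 330·1854 = 611820
  i=5: C(11,5)·!6 = 462·265 = 122430
  i=6: C(11,6)·!5 = 462·44 = 20328
Total = 39913444.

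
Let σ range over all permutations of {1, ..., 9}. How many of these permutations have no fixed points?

Recurrence: !9 = 9·!8 + (-1)^9.
!9 = 9·14833 - 1 = 133496

133496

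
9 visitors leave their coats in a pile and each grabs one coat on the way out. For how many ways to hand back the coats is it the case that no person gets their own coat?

Recurrence: !9 = 8·(!8 + !7).
!9 = 8·(14833 + 1854) = 8·16687 = 133496

133496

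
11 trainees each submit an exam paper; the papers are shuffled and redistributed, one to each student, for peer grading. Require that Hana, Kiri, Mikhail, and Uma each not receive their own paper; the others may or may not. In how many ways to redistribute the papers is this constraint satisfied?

27422640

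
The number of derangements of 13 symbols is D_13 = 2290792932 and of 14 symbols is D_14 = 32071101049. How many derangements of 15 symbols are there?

481066515734

D_15 = (15-1)·(D_14 + D_13) = 14·(32071101049 + 2290792932) = 14·34361893981 = 481066515734.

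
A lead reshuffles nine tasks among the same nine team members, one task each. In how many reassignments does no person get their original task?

!9 is the nearest integer to 9!/e.
9! = 362880, and 362880/e ≈ 133496.09, so !9 = 133496.

133496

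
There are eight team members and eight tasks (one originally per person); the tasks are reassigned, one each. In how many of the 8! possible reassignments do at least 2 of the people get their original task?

10655

# with exactly i fixed is C(8,i)·!(8-i); sum over i=2..8:
  i=2: C(8,2)·!6 = 28·265 = 7420
  i=3: C(8,3)·!5 = 56·44 = 2464
  i=4: C(8,4)·!4 = 70·9 = 630
  i=5: C(8,5)·!3 = 56·2 = 112
  i=6: C(8,6)·!2 = 28·1 = 28
  i=7: C(8,7)·!1 = 8·0 = 0
  i=8: C(8,8)·!0 = 1·1 = 1
Total = 10655.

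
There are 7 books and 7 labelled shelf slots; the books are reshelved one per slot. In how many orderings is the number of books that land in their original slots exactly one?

1855

Choose which one of the 7 is fixed: C(7,1) = 7.
The other 6 form a derangement: !6 = 265.
Total: 7 × 265 = 1855.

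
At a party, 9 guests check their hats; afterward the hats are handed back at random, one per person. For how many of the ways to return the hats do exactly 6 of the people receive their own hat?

168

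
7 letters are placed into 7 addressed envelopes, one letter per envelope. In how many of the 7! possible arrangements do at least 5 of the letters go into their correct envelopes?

# with exactly i fixed is C(7,i)·!(7-i); sum over i=5..7:
  i=5: C(7,5)·!2 = 21·1 = 21
  i=6: C(7,6)·!1 = 7·0 = 0
  i=7: C(7,7)·!0 = 1·1 = 1
Total = 22.

22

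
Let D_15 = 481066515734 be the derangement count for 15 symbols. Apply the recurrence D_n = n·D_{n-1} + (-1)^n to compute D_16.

D_16 = 16·481066515734 + 1 = 7697064251745.

7697064251745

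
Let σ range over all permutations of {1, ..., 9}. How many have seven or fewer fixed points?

Sum C(9,i)·!(9-i) for i = 0..7:
  i=0: C(9,0)·!9 = 1·133496 = 133496
  i=1: C(9,1)·!8 = 9·14833 = 133497
  i=2: C(9,2)·!7 = 36·1854 = 66744
  i=3: C(9,3)·!6 = 84·265 = 22260
  i=4: C(9,4)·!5 = 126·44 = 5544
  i=5: C(9,5)·!4 = 126·9 = 1134
  i=6: C(9,6)·!3 = 84·2 = 168
  i=7: C(9,7)·!2 = 36·1 = 36
Total = 362879.

362879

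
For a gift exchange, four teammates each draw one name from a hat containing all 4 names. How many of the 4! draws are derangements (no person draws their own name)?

!4 = 4! · Σ_{k=0}^{4} (-1)^k/k!
= 4! - 4!/1! + 4!/2! - 4!/3! + 4!/4!
= 24 - 24 + 12 - 4 + 1
= 9

9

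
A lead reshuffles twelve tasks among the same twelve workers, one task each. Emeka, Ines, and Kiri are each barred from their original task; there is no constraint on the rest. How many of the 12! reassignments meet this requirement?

369774720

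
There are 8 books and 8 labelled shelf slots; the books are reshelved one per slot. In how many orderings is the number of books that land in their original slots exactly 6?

28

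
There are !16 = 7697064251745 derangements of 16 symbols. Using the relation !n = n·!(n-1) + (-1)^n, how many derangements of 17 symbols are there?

130850092279664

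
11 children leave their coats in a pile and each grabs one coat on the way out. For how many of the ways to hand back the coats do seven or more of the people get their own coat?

3356

Sum C(11,i)·!(11-i) for i = 7..11:
  i=7: C(11,7)·!4 = 330·9 = 2970
  i=8: C(11,8)·!3 = 165·2 = 330
  i=9: C(11,9)·!2 = 55·1 = 55
  i=10: C(11,10)·!1 = 11·0 = 0
  i=11: C(11,11)·!0 = 1·1 = 1
Total = 3356.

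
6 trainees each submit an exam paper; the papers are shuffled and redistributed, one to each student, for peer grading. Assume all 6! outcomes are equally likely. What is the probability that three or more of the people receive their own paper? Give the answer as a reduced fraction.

7/90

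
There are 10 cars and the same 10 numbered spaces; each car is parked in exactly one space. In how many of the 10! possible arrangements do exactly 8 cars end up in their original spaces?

Choose which 8 of the 10 are fixed: C(10,8) = 45.
The remaining 2 must be deranged: !2 = 1.
Total: 45 × 1 = 45.

45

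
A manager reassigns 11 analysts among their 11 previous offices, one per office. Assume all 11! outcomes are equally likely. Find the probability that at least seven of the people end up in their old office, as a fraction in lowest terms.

839/9979200

Favorable outcomes: Σ_{i≥7} C(11,i)·!(11-i) = 330·9 + 165·2 + 55·1 + 11·0 + 1·1 = 3356.
Total outcomes: 11! = 39916800.
Probability = 3356/39916800 = 839/9979200.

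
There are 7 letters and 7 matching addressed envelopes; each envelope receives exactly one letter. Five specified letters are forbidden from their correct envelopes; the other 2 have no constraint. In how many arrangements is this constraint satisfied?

2428

Let A_j be the event that the j-th constrained one is fixed. By inclusion-exclusion over the 5 events:
Σ_{j=0}^{5} (-1)^j C(5,j)(7-j)!
= C(5,0)·7! - C(5,1)·6! + C(5,2)·5! - C(5,3)·4! + C(5,4)·3! - C(5,5)·2!
= 5040 - 3600 + 1200 - 240 + 30 - 2
= 2428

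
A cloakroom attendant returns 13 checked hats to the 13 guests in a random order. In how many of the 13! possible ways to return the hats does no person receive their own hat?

By inclusion-exclusion, !13 = Σ (-1)^k · 13!/k! for k=0..13
= 13! - 13!/1! + 13!/2! - 13!/3! + 13!/4! - 13!/5! + 13!/6! - 13!/7! + 13!/8! - 13!/9! + 13!/10! - 13!/11! + 13!/12! - 13!/13!
= 6227020800 - 6227020800 + 3113510400 - 1037836800 + 259459200 - 51891840 + 8648640 - 1235520 + 154440 - 17160 + 1716 - 156 + 13 - 1
= 2290792932

2290792932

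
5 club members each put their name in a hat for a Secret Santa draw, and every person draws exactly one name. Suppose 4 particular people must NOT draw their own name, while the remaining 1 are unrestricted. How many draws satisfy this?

53

Let A_j be the event that the j-th constrained one is fixed. By inclusion-exclusion over the 4 events:
Σ_{j=0}^{4} (-1)^j C(4,j)(5-j)!
= C(4,0)·5! - C(4,1)·4! + C(4,2)·3! - C(4,3)·2! + C(4,4)·1!
= 120 - 96 + 36 - 8 + 1
= 53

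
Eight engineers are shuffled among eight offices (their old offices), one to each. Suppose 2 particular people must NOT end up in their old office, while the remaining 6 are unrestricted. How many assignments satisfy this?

Let A_j be the event that the j-th constrained one is fixed. By inclusion-exclusion over the 2 events:
Σ_{j=0}^{2} (-1)^j C(2,j)(8-j)!
= C(2,0)·8! - C(2,1)·7! + C(2,2)·6!
= 40320 - 10080 + 720
= 30960

30960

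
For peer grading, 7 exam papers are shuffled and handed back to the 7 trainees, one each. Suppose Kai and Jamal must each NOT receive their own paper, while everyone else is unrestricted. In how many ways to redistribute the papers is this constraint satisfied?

3720

Let A_j be the event that the j-th constrained one is fixed. By inclusion-exclusion over the 2 events:
Σ_{j=0}^{2} (-1)^j C(2,j)(7-j)!
= C(2,0)·7! - C(2,1)·6! + C(2,2)·5!
= 5040 - 1440 + 120
= 3720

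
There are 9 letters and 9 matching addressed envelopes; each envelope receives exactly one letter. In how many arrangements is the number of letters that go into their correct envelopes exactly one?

133497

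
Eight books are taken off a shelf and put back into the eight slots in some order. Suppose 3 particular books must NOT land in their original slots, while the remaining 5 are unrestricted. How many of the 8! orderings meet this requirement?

Inclusion-exclusion on the 3 forbidden self-matches:
Σ_{j=0}^{3} (-1)^j C(3,j)(8-j)!
= C(3,0)·8! - C(3,1)·7! + C(3,2)·6! - C(3,3)·5!
= 40320 - 15120 + 2160 - 120
= 27240

27240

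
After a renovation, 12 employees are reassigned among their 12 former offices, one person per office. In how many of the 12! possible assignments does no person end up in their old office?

176214841

!12 is the nearest integer to 12!/e.
12! = 479001600, and 479001600/e ≈ 176214840.93, so !12 = 176214841.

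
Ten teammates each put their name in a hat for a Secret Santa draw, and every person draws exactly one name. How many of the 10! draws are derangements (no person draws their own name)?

By inclusion-exclusion, !10 = Σ (-1)^k · 10!/k! for k=0..10
= 10! - 10!/1! + 10!/2! - 10!/3! + 10!/4! - 10!/5! + 10!/6! - 10!/7! + 10!/8! - 10!/9! + 10!/10!
= 3628800 - 3628800 + 1814400 - 604800 + 151200 - 30240 + 5040 - 720 + 90 - 10 + 1
= 1334961

1334961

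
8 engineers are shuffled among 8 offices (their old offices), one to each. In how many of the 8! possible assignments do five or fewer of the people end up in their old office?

40291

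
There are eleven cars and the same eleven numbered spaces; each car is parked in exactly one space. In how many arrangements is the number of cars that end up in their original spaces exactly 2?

7342280

Pick the 2 fixed positions: C(11,2) = 55 ways.
The other 9 form a derangement: !9 = 133496.
Total: 55 × 133496 = 7342280.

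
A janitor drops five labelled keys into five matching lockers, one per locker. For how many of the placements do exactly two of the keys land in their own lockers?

20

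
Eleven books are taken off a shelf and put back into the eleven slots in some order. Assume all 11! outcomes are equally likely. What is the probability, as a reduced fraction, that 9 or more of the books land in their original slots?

Favorable outcomes: Σ_{i≥9} C(11,i)·!(11-i) = 55·1 + 11·0 + 1·1 = 56.
Total outcomes: 11! = 39916800.
Probability = 56/39916800 = 1/712800.

1/712800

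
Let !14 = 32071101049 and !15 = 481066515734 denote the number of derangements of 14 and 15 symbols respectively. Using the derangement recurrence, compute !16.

7697064251745

!16 = (16-1)·(!15 + !14) = 15·(481066515734 + 32071101049) = 15·513137616783 = 7697064251745.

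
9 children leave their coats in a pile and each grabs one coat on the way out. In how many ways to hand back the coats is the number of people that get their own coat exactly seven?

Choose which 7 of the 9 are fixed: C(9,7) = 36.
The other 2 form a derangement: !2 = 1.
Total: 36 × 1 = 36.

36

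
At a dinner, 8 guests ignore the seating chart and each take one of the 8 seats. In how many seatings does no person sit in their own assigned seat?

14833

!8 is the nearest integer to 8!/e.
8! = 40320, and 40320/e ≈ 14832.90, so !8 = 14833.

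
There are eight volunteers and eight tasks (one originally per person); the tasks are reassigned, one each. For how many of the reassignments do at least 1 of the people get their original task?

25487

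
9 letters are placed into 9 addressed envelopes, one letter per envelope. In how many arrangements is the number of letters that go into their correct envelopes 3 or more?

Sum C(9,i)·!(9-i) for i = 3..9:
  i=3: C(9,3)·!6 = 84·265 = 22260
  i=4: C(9,4)·!5 = 126·44 = 5544
  i=5: C(9,5)·!4 = 126·9 = 1134
  i=6: C(9,6)·!3 = 84·2 = 168
  i=7: C(9,7)·!2 = 36·1 = 36
  i=8: C(9,8)·!1 = 9·0 = 0
  i=9: C(9,9)·!0 = 1·1 = 1
Total = 29143.

29143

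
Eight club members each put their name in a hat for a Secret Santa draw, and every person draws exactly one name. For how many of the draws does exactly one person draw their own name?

14832

Pick the single fixed position: C(8,1) = 8 ways.
The remaining 7 must be deranged: !7 = 1854.
Total: 8 × 1854 = 14832.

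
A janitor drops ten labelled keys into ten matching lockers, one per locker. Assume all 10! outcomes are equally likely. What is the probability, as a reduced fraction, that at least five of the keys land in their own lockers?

Favorable outcomes: Σ_{i≥5} C(10,i)·!(10-i) = 252·44 + 210·9 + 120·2 + 45·1 + 10·0 + 1·1 = 13264.
Total outcomes: 10! = 3628800.
Probability = 13264/3628800 = 829/226800.

829/226800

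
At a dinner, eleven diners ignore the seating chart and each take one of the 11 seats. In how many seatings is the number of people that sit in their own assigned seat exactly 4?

611820

Choose which 4 of the 11 are fixed: C(11,4) = 330.
The remaining 7 must be deranged: !7 = 1854.
Total: 330 × 1854 = 611820.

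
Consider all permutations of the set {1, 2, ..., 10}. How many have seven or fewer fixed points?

3628754

# with exactly i fixed is C(10,i)·!(10-i); sum over i=0..7:
  i=0: C(10,0)·!10 = 1·1334961 = 1334961
  i=1: C(10,1)·!9 = 10·133496 = 1334960
  i=2: C(10,2)·!8 = 45·14833 = 667485
  i=3: C(10,3)·!7 = 120·1854 = 222480
  i=4: C(10,4)·!6 = 210·265 = 55650
  i=5: C(10,5)·!5 = 252·44 = 11088
  i=6: C(10,6)·!4 = 210·9 = 1890
  i=7: C(10,7)·!3 = 120·2 = 240
Total = 3628754.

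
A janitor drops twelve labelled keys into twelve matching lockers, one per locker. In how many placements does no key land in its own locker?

The subfactorial !12 = [12!/e] (nearest integer).
12! = 479001600, and 479001600/e ≈ 176214840.93, so !12 = 176214841.

176214841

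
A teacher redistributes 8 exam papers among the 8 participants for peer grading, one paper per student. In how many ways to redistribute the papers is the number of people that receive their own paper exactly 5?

112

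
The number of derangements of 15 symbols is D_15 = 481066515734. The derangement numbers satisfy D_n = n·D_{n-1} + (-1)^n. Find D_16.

D_16 = 16·481066515734 + 1 = 7697064251745.

7697064251745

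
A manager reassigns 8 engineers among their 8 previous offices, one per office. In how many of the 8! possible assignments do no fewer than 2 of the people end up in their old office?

10655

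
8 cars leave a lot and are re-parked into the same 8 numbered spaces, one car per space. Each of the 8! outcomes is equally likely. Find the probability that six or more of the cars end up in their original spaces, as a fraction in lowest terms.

29/40320

Favorable outcomes: Σ_{i≥6} C(8,i)·!(8-i) = 28·1 + 8·0 + 1·1 = 29.
Total outcomes: 8! = 40320.
Probability = 29/40320 = 29/40320.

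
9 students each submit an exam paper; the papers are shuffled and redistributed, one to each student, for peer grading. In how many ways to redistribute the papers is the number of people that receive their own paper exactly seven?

36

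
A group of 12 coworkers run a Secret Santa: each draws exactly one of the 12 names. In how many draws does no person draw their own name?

176214841

!12 = 12! · Σ_{k=0}^{12} (-1)^k/k!
= 12! - 12!/1! + 12!/2! - 12!/3! + 12!/4! - 12!/5! + 12!/6! - 12!/7! + 12!/8! - 12!/9! + 12!/10! - 12!/11! + 12!/12!
= 479001600 - 479001600 + 239500800 - 79833600 + 19958400 - 3991680 + 665280 - 95040 + 11880 - 1320 + 132 - 12 + 1
= 176214841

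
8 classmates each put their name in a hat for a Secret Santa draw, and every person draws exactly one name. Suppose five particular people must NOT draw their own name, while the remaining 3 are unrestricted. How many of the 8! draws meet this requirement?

21234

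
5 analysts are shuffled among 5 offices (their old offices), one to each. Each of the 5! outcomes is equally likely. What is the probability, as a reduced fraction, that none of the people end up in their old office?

11/30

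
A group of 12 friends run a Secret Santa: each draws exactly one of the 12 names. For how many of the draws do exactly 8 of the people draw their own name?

4455

Pick the 8 fixed positions: C(12,8) = 495 ways.
The remaining 4 must be deranged: !4 = 9.
Total: 495 × 9 = 4455.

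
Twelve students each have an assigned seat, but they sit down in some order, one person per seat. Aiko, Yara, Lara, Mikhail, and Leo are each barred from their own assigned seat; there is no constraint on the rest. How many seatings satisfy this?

Inclusion-exclusion on the 5 forbidden self-matches:
Σ_{j=0}^{5} (-1)^j C(5,j)(12-j)!
= C(5,0)·12! - C(5,1)·11! + C(5,2)·10! - C(5,3)·9! + C(5,4)·8! - C(5,5)·7!
= 479001600 - 199584000 + 36288000 - 3628800 + 201600 - 5040
= 312273360

312273360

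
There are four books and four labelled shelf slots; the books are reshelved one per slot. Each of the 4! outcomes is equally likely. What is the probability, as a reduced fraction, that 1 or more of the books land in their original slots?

5/8

Favorable outcomes: Σ_{i≥1} C(4,i)·!(4-i) = 4·2 + 6·1 + 4·0 + 1·1 = 15.
Total outcomes: 4! = 24.
Probability = 15/24 = 5/8.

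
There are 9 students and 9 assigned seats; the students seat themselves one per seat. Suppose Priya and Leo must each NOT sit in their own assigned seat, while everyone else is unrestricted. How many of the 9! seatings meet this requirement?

287280

Let A_j be the event that the j-th constrained one is fixed. By inclusion-exclusion over the 2 events:
Σ_{j=0}^{2} (-1)^j C(2,j)(9-j)!
= C(2,0)·9! - C(2,1)·8! + C(2,2)·7!
= 362880 - 80640 + 5040
= 287280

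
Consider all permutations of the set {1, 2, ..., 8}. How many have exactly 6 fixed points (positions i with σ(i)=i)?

28

Pick the 6 fixed positions: C(8,6) = 28 ways.
The other 2 form a derangement: !2 = 1.
Total: 28 × 1 = 28.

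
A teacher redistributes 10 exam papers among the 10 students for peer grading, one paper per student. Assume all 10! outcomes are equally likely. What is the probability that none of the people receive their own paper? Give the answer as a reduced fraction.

16481/44800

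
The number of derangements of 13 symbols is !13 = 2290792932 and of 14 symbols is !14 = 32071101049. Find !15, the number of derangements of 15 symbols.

481066515734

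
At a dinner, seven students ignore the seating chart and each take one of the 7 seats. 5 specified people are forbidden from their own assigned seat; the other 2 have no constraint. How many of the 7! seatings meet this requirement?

2428

Let A_j be the event that the j-th constrained one is fixed. By inclusion-exclusion over the 5 events:
Σ_{j=0}^{5} (-1)^j C(5,j)(7-j)!
= C(5,0)·7! - C(5,1)·6! + C(5,2)·5! - C(5,3)·4! + C(5,4)·3! - C(5,5)·2!
= 5040 - 3600 + 1200 - 240 + 30 - 2
= 2428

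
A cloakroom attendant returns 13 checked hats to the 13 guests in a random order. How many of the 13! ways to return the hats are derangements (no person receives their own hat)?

2290792932

!13 is the nearest integer to 13!/e.
13! = 6227020800, and 6227020800/e ≈ 2290792932.07, so !13 = 2290792932.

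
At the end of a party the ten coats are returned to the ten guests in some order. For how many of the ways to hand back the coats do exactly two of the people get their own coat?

Choose which 2 of the 10 are fixed: C(10,2) = 45.
The remaining 8 must be deranged: !8 = 14833.
Total: 45 × 14833 = 667485.

667485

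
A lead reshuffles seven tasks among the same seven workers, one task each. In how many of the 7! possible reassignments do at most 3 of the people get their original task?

4948

Sum C(7,i)·!(7-i) for i = 0..3:
  i=0: C(7,0)·!7 = 1·1854 = 1854
  i=1: C(7,1)·!6 = 7·265 = 1855
  i=2: C(7,2)·!5 = 21·44 = 924
  i=3: C(7,3)·!4 = 35·9 = 315
Total = 4948.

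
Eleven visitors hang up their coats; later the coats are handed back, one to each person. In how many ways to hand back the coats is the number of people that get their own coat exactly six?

Choose which 6 of the 11 are fixed: C(11,6) = 462.
The other 5 form a derangement: !5 = 44.
Total: 462 × 44 = 20328.

20328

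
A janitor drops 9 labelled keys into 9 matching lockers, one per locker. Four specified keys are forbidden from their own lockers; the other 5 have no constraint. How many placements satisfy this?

229080

Inclusion-exclusion on the 4 forbidden self-matches:
Σ_{j=0}^{4} (-1)^j C(4,j)(9-j)!
= C(4,0)·9! - C(4,1)·8! + C(4,2)·7! - C(4,3)·6! + C(4,4)·5!
= 362880 - 161280 + 30240 - 2880 + 120
= 229080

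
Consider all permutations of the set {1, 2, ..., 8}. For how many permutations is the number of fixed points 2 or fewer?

37085

# with exactly i fixed is C(8,i)·!(8-i); sum over i=0..2:
  i=0: C(8,0)·!8 = 1·14833 = 14833
  i=1: C(8,1)·!7 = 8·1854 = 14832
  i=2: C(8,2)·!6 = 28·265 = 7420
Total = 37085.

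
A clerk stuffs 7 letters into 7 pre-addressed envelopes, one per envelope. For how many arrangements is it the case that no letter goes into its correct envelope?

1854

!7 = 7! · Σ_{k=0}^{7} (-1)^k/k!
= 7! - 7!/1! + 7!/2! - 7!/3! + 7!/4! - 7!/5! + 7!/6! - 7!/7!
= 5040 - 5040 + 2520 - 840 + 210 - 42 + 7 - 1
= 1854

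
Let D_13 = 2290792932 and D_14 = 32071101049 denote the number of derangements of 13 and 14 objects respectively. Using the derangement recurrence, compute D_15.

481066515734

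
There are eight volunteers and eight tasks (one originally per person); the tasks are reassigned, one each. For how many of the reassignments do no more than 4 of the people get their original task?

40179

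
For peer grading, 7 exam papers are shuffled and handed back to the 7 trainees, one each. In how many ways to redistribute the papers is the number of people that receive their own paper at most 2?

4633

Sum C(7,i)·!(7-i) for i = 0..2:
  i=0: C(7,0)·!7 = 1·1854 = 1854
  i=1: C(7,1)·!6 = 7·265 = 1855
  i=2: C(7,2)·!5 = 21·44 = 924
Total = 4633.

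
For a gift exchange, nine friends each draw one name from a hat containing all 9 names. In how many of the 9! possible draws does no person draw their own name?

By inclusion-exclusion, !9 = Σ (-1)^k · 9!/k! for k=0..9
= 9! - 9!/1! + 9!/2! - 9!/3! + 9!/4! - 9!/5! + 9!/6! - 9!/7! + 9!/8! - 9!/9!
= 362880 - 362880 + 181440 - 60480 + 15120 - 3024 + 504 - 72 + 9 - 1
= 133496

133496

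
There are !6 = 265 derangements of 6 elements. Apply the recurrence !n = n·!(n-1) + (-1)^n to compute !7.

1854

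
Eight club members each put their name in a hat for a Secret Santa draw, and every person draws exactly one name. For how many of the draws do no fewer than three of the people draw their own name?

3235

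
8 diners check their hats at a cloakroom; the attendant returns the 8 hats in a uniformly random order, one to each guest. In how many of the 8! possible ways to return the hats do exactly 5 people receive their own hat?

112

Choose which 5 of the 8 are fixed: C(8,5) = 56.
The other 3 form a derangement: !3 = 2.
Total: 56 × 2 = 112.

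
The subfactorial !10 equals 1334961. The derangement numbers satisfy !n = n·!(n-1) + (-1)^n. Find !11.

14684570

!11 = 11·1334961 - 1 = 14684570.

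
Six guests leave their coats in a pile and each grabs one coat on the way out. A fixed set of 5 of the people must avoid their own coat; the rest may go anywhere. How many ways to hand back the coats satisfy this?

Let A_j be the event that the j-th constrained one is fixed. By inclusion-exclusion over the 5 events:
Σ_{j=0}^{5} (-1)^j C(5,j)(6-j)!
= C(5,0)·6! - C(5,1)·5! + C(5,2)·4! - C(5,3)·3! + C(5,4)·2! - C(5,5)·1!
= 720 - 600 + 240 - 60 + 10 - 1
= 309

309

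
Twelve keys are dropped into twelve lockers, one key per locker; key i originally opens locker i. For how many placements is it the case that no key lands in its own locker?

176214841

!12 is the nearest integer to 12!/e.
12! = 479001600, and 479001600/e ≈ 176214840.93, so !12 = 176214841.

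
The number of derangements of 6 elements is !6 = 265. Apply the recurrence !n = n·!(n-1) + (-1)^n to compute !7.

!7 = 7·265 - 1 = 1854.

1854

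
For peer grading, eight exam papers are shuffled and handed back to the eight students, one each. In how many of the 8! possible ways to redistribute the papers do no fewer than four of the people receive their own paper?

Sum C(8,i)·!(8-i) for i = 4..8:
  i=4: C(8,4)·!4 = 70·9 = 630
  i=5: C(8,5)·!3 = 56·2 = 112
  i=6: C(8,6)·!2 = 28·1 = 28
  i=7: C(8,7)·!1 = 8·0 = 0
  i=8: C(8,8)·!0 = 1·1 = 1
Total = 771.

771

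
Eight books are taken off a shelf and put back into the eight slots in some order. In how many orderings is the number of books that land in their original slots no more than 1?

# with exactly i fixed is C(8,i)·!(8-i); sum over i=0..1:
  i=0: C(8,0)·!8 = 1·14833 = 14833
  i=1: C(8,1)·!7 = 8·1854 = 14832
Total = 29665.

29665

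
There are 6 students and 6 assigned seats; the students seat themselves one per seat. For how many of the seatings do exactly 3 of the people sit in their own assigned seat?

40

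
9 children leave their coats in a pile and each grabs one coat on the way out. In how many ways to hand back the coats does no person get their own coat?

133496

The subfactorial !9 = [9!/e] (nearest integer).
9! = 362880, and 362880/e ≈ 133496.09, so !9 = 133496.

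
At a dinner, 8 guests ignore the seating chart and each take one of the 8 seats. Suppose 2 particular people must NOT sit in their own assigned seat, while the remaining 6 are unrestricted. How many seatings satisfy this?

30960

Let A_j be the event that the j-th constrained one is fixed. By inclusion-exclusion over the 2 events:
Σ_{j=0}^{2} (-1)^j C(2,j)(8-j)!
= C(2,0)·8! - C(2,1)·7! + C(2,2)·6!
= 40320 - 10080 + 720
= 30960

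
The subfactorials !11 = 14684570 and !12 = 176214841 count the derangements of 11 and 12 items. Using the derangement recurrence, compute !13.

2290792932

!13 = (13-1)·(!12 + !11) = 12·(176214841 + 14684570) = 12·190899411 = 2290792932.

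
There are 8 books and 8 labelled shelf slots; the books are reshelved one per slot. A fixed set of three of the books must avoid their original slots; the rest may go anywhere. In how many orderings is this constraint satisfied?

27240

Let A_j be the event that the j-th constrained one is fixed. By inclusion-exclusion over the 3 events:
Σ_{j=0}^{3} (-1)^j C(3,j)(8-j)!
= C(3,0)·8! - C(3,1)·7! + C(3,2)·6! - C(3,3)·5!
= 40320 - 15120 + 2160 - 120
= 27240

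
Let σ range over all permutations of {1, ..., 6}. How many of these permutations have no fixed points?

By inclusion-exclusion, !6 = Σ (-1)^k · 6!/k! for k=0..6
= 6! - 6!/1! + 6!/2! - 6!/3! + 6!/4! - 6!/5! + 6!/6!
= 720 - 720 + 360 - 120 + 30 - 6 + 1
= 265

265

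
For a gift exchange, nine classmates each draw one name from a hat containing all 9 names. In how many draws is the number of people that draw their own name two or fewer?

# with exactly i fixed is C(9,i)·!(9-i); sum over i=0..2:
  i=0: C(9,0)·!9 = 1·133496 = 133496
  i=1: C(9,1)·!8 = 9·14833 = 133497
  i=2: C(9,2)·!7 = 36·1854 = 66744
Total = 333737.

333737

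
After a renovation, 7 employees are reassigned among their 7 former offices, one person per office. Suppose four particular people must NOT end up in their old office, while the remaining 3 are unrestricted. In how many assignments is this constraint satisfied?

2790

Let A_j be the event that the j-th constrained one is fixed. By inclusion-exclusion over the 4 events:
Σ_{j=0}^{4} (-1)^j C(4,j)(7-j)!
= C(4,0)·7! - C(4,1)·6! + C(4,2)·5! - C(4,3)·4! + C(4,4)·3!
= 5040 - 2880 + 720 - 96 + 6
= 2790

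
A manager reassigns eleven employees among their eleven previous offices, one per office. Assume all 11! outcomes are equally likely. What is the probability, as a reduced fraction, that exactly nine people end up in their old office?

1/725760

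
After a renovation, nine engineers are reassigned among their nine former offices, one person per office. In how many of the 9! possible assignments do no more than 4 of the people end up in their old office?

361541

Sum C(9,i)·!(9-i) for i = 0..4:
  i=0: C(9,0)·!9 = 1·133496 = 133496
  i=1: C(9,1)·!8 = 9·14833 = 133497
  i=2: C(9,2)·!7 = 36·1854 = 66744
  i=3: C(9,3)·!6 = 84·265 = 22260
  i=4: C(9,4)·!5 = 126·44 = 5544
Total = 361541.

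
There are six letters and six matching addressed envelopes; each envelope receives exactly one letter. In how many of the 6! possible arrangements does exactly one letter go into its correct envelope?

264

Choose which one of the 6 is fixed: C(6,1) = 6.
The other 5 form a derangement: !5 = 44.
Total: 6 × 44 = 264.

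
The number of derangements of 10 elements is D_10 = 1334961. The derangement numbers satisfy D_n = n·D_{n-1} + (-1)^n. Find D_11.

14684570

D_11 = 11·1334961 - 1 = 14684570.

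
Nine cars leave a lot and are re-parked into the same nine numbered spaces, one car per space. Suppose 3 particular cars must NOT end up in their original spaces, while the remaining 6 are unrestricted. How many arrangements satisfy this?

256320

Let A_j be the event that the j-th constrained one is fixed. By inclusion-exclusion over the 3 events:
Σ_{j=0}^{3} (-1)^j C(3,j)(9-j)!
= C(3,0)·9! - C(3,1)·8! + C(3,2)·7! - C(3,3)·6!
= 362880 - 120960 + 15120 - 720
= 256320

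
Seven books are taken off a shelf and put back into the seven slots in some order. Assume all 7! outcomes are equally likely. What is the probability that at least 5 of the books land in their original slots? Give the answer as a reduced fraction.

Favorable outcomes: Σ_{i≥5} C(7,i)·!(7-i) = 21·1 + 7·0 + 1·1 = 22.
Total outcomes: 7! = 5040.
Probability = 22/5040 = 11/2520.

11/2520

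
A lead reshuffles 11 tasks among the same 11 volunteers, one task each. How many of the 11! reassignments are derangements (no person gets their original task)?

!11 is the nearest integer to 11!/e.
11! = 39916800, and 39916800/e ≈ 14684570.08, so !11 = 14684570.

14684570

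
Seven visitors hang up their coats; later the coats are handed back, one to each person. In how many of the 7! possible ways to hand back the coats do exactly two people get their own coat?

924

Pick the 2 fixed positions: C(7,2) = 21 ways.
The other 5 form a derangement: !5 = 44.
Total: 21 × 44 = 924.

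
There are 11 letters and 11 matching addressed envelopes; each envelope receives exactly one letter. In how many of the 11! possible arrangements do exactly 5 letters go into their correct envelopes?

122430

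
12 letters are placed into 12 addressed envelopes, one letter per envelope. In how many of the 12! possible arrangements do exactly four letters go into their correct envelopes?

7342335

Choose which 4 of the 12 are fixed: C(12,4) = 495.
The other 8 form a derangement: !8 = 14833.
Total: 495 × 14833 = 7342335.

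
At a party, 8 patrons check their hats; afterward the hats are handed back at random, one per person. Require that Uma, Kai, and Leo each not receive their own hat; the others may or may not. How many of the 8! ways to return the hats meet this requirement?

Let A_j be the event that the j-th constrained one is fixed. By inclusion-exclusion over the 3 events:
Σ_{j=0}^{3} (-1)^j C(3,j)(8-j)!
= C(3,0)·8! - C(3,1)·7! + C(3,2)·6! - C(3,3)·5!
= 40320 - 15120 + 2160 - 120
= 27240

27240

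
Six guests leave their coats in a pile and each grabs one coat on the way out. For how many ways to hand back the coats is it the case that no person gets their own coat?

By inclusion-exclusion, !6 = Σ (-1)^k · 6!/k! for k=0..6
= 6! - 6!/1! + 6!/2! - 6!/3! + 6!/4! - 6!/5! + 6!/6!
= 720 - 720 + 360 - 120 + 30 - 6 + 1
= 265

265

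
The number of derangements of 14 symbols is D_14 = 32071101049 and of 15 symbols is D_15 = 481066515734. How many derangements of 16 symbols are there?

7697064251745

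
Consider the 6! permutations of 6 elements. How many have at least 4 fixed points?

16

# with exactly i fixed is C(6,i)·!(6-i); sum over i=4..6:
  i=4: C(6,4)·!2 = 15·1 = 15
  i=5: C(6,5)·!1 = 6·0 = 0
  i=6: C(6,6)·!0 = 1·1 = 1
Total = 16.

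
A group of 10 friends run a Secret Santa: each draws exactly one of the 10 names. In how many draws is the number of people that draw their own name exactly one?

Pick the single fixed position: C(10,1) = 10 ways.
The other 9 form a derangement: !9 = 133496.
Total: 10 × 133496 = 1334960.

1334960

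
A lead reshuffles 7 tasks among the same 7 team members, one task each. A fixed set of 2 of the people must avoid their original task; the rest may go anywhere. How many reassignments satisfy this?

3720

Let A_j be the event that the j-th constrained one is fixed. By inclusion-exclusion over the 2 events:
Σ_{j=0}^{2} (-1)^j C(2,j)(7-j)!
= C(2,0)·7! - C(2,1)·6! + C(2,2)·5!
= 5040 - 1440 + 120
= 3720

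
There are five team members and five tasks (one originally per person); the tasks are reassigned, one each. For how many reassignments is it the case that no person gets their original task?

By inclusion-exclusion, !5 = Σ (-1)^k · 5!/k! for k=0..5
= 5! - 5!/1! + 5!/2! - 5!/3! + 5!/4! - 5!/5!
= 120 - 120 + 60 - 20 + 5 - 1
= 44

44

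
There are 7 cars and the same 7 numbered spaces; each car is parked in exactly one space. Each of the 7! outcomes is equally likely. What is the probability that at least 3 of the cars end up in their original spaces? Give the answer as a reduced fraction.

407/5040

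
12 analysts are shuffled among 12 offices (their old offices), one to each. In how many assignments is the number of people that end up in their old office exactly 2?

88107426

Choose which 2 of the 12 are fixed: C(12,2) = 66.
The remaining 10 must be deranged: !10 = 1334961.
Total: 66 × 1334961 = 88107426.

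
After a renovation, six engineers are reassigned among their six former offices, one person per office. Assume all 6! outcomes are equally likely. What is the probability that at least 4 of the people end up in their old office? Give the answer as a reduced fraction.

1/45

Favorable outcomes: Σ_{i≥4} C(6,i)·!(6-i) = 15·1 + 6·0 + 1·1 = 16.
Total outcomes: 6! = 720.
Probability = 16/720 = 1/45.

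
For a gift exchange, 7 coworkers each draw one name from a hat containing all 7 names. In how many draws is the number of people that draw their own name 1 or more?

3186

Sum C(7,i)·!(7-i) for i = 1..7:
  i=1: C(7,1)·!6 = 7·265 = 1855
  i=2: C(7,2)·!5 = 21·44 = 924
  i=3: C(7,3)·!4 = 35·9 = 315
  i=4: C(7,4)·!3 = 35·2 = 70
  i=5: C(7,5)·!2 = 21·1 = 21
  i=6: C(7,6)·!1 = 7·0 = 0
  i=7: C(7,7)·!0 = 1·1 = 1
Total = 3186.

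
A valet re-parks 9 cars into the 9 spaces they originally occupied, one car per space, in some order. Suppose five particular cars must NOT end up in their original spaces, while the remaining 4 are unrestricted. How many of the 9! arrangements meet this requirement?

205056

Let A_j be the event that the j-th constrained one is fixed. By inclusion-exclusion over the 5 events:
Σ_{j=0}^{5} (-1)^j C(5,j)(9-j)!
= C(5,0)·9! - C(5,1)·8! + C(5,2)·7! - C(5,3)·6! + C(5,4)·5! - C(5,5)·4!
= 362880 - 201600 + 50400 - 7200 + 600 - 24
= 205056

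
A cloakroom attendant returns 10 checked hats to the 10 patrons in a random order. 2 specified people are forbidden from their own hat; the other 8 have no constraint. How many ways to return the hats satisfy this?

Inclusion-exclusion on the 2 forbidden self-matches:
Σ_{j=0}^{2} (-1)^j C(2,j)(10-j)!
= C(2,0)·10! - C(2,1)·9! + C(2,2)·8!
= 3628800 - 725760 + 40320
= 2943360

2943360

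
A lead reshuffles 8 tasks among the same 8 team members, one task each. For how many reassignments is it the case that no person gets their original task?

14833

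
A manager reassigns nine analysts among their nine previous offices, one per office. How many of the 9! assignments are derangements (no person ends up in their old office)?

133496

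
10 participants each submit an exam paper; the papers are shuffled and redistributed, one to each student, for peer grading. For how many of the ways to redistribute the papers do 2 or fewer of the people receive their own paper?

Sum C(10,i)·!(10-i) for i = 0..2:
  i=0: C(10,0)·!10 = 1·1334961 = 1334961
  i=1: C(10,1)·!9 = 10·133496 = 1334960
  i=2: C(10,2)·!8 = 45·14833 = 667485
Total = 3337406.

3337406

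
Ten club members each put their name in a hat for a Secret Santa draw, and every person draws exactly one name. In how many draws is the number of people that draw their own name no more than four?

# with exactly i fixed is C(10,i)·!(10-i); sum over i=0..4:
  i=0: C(10,0)·!10 = 1·1334961 = 1334961
  i=1: C(10,1)·!9 = 10·133496 = 1334960
  i=2: C(10,2)·!8 = 45·14833 = 667485
  i=3: C(10,3)·!7 = 120·1854 = 222480
  i=4: C(10,4)·!6 = 210·265 = 55650
Total = 3615536.

3615536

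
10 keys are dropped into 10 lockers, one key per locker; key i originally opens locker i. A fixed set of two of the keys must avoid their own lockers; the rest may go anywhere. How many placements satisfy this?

2943360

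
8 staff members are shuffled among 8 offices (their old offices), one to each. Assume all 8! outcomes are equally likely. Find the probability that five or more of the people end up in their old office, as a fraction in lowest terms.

47/13440

Favorable outcomes: Σ_{i≥5} C(8,i)·!(8-i) = 56·2 + 28·1 + 8·0 + 1·1 = 141.
Total outcomes: 8! = 40320.
Probability = 141/40320 = 47/13440.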